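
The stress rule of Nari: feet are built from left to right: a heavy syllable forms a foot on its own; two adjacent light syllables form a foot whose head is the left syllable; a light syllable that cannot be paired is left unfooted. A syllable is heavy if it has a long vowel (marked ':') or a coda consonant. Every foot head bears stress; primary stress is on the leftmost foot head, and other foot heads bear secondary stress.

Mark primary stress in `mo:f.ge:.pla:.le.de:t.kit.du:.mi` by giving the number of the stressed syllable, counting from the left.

Weights: 1 mo:f H, 2 ge: H, 3 pla: H, 4 le L, 5 de:t H, 6 kit H, 7 du: H, 8 mi L.
Parse left to right (heavy = foot alone; LL = one foot; stranded L unfooted): (ˈmo:f) (ˈge:) (ˈpla:) le (ˈde:t) (ˈkit) (ˈdu:) mi.
Foot heads: 1, 2, 3, 5, 6, 7.
Primary stress on the leftmost head = syllable 1.
Primary stress: syllable 1 → ˈmo:f.ge:.pla:.le.de:t.kit.du:.mi.

1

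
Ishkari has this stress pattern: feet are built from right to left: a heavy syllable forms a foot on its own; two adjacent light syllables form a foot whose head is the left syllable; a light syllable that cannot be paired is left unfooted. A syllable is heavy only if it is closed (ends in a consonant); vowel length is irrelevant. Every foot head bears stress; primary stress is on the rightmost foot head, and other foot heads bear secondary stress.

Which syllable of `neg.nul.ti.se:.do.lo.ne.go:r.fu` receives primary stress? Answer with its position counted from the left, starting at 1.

Weights: 1 neg H, 2 nul H, 3 ti L, 4 se: L, 5 do L, 6 lo L, 7 ne L, 8 go:r H, 9 fu L.
Parse right to left (heavy = foot alone; LL = one foot; stranded L unfooted): (ˈneg) (ˈnul) ti (ˈse:.do) (ˈlo.ne) (ˈgo:r) fu.
Foot heads: 1, 2, 4, 6, 8.
Primary stress on the rightmost head = syllable 8.
Primary stress: syllable 8 → neg.nul.ti.se:.do.lo.ne.ˈgo:r.fu.

8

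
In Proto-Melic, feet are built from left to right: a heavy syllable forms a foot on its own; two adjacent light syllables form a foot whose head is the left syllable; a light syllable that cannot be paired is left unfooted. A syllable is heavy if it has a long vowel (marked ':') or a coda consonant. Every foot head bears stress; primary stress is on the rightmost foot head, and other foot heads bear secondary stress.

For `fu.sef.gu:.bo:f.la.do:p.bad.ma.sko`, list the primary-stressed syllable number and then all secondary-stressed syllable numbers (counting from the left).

Weights: 1 fu L, 2 sef H, 3 gu: H, 4 bo:f H, 5 la L, 6 do:p H, 7 bad H, 8 ma L, 9 sko L.
Parse left to right (heavy = foot alone; LL = one foot; stranded L unfooted): fu (ˈsef) (ˈgu:) (ˈbo:f) la (ˈdo:p) (ˈbad) (ˈma.sko).
Foot heads: 2, 3, 4, 6, 7, 8.
Primary stress on the rightmost head = syllable 8.
Secondary stress on 2, 3, 4, 6, 7: fu.ˌsef.ˌgu:.ˌbo:f.la.ˌdo:p.ˌbad.ˈma.sko.

primary 8, secondary 2, 3, 4, 6, 7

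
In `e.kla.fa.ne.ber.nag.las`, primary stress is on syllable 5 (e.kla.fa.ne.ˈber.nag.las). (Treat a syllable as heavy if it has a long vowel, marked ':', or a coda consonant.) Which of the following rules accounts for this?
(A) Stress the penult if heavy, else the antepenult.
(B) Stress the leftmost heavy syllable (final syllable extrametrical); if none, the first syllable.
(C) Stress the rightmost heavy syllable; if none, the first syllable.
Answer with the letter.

Rule A → syllable 6 (observed: 5).
Rule B → syllable 5 ✓.
Rule C → syllable 7 (observed: 5).

B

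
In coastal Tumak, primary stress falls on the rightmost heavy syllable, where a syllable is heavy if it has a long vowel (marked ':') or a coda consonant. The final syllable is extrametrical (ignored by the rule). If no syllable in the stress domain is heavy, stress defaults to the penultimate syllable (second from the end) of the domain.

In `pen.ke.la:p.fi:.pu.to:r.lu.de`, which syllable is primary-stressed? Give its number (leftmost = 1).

6

The final syllable (8, de) is extrametrical; the stress domain is syllables 1–7.
Weights: 1 pen H, 2 ke L, 3 la:p H, 4 fi: H, 5 pu L, 6 to:r H, 7 lu L.
Heavy syllables in the domain: 1, 3, 4, 6. The rightmost is syllable 6 (to:r).
Primary stress: syllable 6 → pen.ke.la:p.fi:.pu.ˈto:r.lu.de.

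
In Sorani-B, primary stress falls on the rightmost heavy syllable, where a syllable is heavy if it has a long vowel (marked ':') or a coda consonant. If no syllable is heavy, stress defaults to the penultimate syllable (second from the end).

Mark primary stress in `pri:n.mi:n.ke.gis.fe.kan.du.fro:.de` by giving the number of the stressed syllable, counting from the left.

8

Weights: 1 pri:n H, 2 mi:n H, 3 ke L, 4 gis H, 5 fe L, 6 kan H, 7 du L, 8 fro: H, 9 de L.
Heavy syllables in the domain: 1, 2, 4, 6, 8. The rightmost is syllable 8 (fro:).
Primary stress: syllable 8 → pri:n.mi:n.ke.gis.fe.kan.du.ˈfro:.de.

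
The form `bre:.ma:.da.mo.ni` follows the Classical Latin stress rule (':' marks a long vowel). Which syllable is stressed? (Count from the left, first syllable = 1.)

Classical Latin: stress the penult if heavy (long vowel or closed), else the antepenult.
Weights: 3 da L, 4 mo L, 5 ni L.
The penult (syllable 4, mo) is light, so stress falls on the antepenult (syllable 3, da).
Stress on syllable 3: bre:.ma:.ˈda.mo.ni.

3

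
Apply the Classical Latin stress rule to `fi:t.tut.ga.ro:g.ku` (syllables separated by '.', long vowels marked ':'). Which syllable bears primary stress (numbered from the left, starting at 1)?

Classical Latin: stress the penult if heavy (long vowel or closed), else the antepenult.
Weights: 3 ga L, 4 ro:g H, 5 ku L.
The penult (syllable 4, ro:g) is heavy, so it takes stress.
Stress on syllable 4: fi:t.tut.ga.ˈro:g.ku.

4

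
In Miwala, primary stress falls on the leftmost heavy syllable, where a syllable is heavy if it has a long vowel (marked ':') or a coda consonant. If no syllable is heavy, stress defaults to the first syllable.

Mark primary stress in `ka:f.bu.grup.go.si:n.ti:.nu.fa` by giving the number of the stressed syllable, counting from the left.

1

Weights: 1 ka:f H, 2 bu L, 3 grup H, 4 go L, 5 si:n H, 6 ti: H, 7 nu L, 8 fa L.
Heavy syllables in the domain: 1, 3, 5, 6. The leftmost is syllable 1 (ka:f).
Primary stress: syllable 1 → ˈka:f.bu.grup.go.si:n.ti:.nu.fa.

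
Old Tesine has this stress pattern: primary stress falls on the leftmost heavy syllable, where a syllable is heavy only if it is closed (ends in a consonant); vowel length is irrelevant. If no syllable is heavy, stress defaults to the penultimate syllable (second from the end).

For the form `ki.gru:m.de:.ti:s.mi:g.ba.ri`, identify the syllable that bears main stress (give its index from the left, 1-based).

2

Weights: 1 ki L, 2 gru:m H, 3 de: L, 4 ti:s H, 5 mi:g H, 6 ba L, 7 ri L.
Heavy syllables in the domain: 2, 4, 5. The leftmost is syllable 2 (gru:m).
Primary stress: syllable 2 → ki.ˈgru:m.de:.ti:s.mi:g.ba.ri.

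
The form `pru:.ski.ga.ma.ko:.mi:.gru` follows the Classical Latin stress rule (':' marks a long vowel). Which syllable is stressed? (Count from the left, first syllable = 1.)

6

Classical Latin: stress the penult if heavy (long vowel or closed), else the antepenult.
Weights: 5 ko: H, 6 mi: H, 7 gru L.
The penult (syllable 6, mi:) is heavy, so it takes stress.
Stress on syllable 6: pru:.ski.ga.ma.ko:.ˈmi:.gru.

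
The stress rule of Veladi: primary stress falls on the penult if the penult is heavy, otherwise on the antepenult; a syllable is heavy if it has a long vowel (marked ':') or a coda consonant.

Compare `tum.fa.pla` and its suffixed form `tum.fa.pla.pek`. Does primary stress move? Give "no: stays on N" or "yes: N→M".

yes: 1→2

Base `tum.fa.pla` (3 syllables):
  Weights: 1 tum H, 2 fa L, 3 pla L.
  The penult (syllable 2, fa) is light, so stress falls on the antepenult (syllable 1, tum).
  → primary stress on syllable 1.
Suffixed `tum.fa.pla.pek` (4 syllables):
  Weights: 2 fa L, 3 pla L, 4 pek H.
  The penult (syllable 3, pla) is light, so stress falls on the antepenult (syllable 2, fa).
  → primary stress on syllable 2.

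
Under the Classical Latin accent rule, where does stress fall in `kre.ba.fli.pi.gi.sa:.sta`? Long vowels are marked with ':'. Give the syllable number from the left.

Classical Latin: stress the penult if heavy (long vowel or closed), else the antepenult.
Weights: 5 gi L, 6 sa: H, 7 sta L.
The penult (syllable 6, sa:) is heavy, so it takes stress.
Stress on syllable 6: kre.ba.fli.pi.gi.ˈsa:.sta.

6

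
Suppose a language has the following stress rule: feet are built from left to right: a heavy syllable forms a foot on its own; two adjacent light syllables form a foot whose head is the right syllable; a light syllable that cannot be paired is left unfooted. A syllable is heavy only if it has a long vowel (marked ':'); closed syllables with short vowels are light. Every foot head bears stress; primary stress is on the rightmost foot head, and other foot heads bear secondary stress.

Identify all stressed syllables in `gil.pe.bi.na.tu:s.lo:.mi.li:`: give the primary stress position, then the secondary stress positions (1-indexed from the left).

primary 8, secondary 2, 4, 5, 6

Weights: 1 gil L, 2 pe L, 3 bi L, 4 na L, 5 tu:s H, 6 lo: H, 7 mi L, 8 li: H.
Parse left to right (heavy = foot alone; LL = one foot; stranded L unfooted): (gil.ˈpe) (bi.ˈna) (ˈtu:s) (ˈlo:) mi (ˈli:).
Foot heads: 2, 4, 5, 6, 8.
Primary stress on the rightmost head = syllable 8.
Secondary stress on 2, 4, 5, 6: gil.ˌpe.bi.ˌna.ˌtu:s.ˌlo:.mi.ˈli:.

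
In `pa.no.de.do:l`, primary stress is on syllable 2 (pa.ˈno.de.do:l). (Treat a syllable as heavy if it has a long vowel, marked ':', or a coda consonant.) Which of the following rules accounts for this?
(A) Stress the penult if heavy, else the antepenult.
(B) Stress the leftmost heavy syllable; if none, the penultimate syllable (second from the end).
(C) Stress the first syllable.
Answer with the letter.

A

Rule A → syllable 2 ✓.
Rule B → syllable 4 (observed: 2).
Rule C → syllable 1 (observed: 2).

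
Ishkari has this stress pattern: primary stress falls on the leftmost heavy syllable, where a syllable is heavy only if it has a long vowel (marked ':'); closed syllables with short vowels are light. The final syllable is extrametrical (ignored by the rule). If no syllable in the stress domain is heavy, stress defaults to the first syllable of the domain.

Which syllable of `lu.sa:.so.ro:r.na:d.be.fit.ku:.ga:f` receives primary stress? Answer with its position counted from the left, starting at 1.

The final syllable (9, ga:f) is extrametrical; the stress domain is syllables 1–8.
Weights: 1 lu L, 2 sa: H, 3 so L, 4 ro:r H, 5 na:d H, 6 be L, 7 fit L, 8 ku: H.
Heavy syllables in the domain: 2, 4, 5, 8. The leftmost is syllable 2 (sa:).
Primary stress: syllable 2 → lu.ˈsa:.so.ro:r.na:d.be.fit.ku:.ga:f.

2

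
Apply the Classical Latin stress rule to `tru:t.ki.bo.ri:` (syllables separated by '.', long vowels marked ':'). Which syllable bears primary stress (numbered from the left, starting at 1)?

Classical Latin: stress the penult if heavy (long vowel or closed), else the antepenult.
Weights: 2 ki L, 3 bo L, 4 ri: H.
The penult (syllable 3, bo) is light, so stress falls on the antepenult (syllable 2, ki).
Stress on syllable 2: tru:t.ˈki.bo.ri:.

2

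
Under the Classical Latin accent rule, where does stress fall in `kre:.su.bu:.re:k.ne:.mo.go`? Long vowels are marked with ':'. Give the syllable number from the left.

5

Classical Latin: stress the penult if heavy (long vowel or closed), else the antepenult.
Weights: 5 ne: H, 6 mo L, 7 go L.
The penult (syllable 6, mo) is light, so stress falls on the antepenult (syllable 5, ne:).
Stress on syllable 5: kre:.su.bu:.re:k.ˈne:.mo.go.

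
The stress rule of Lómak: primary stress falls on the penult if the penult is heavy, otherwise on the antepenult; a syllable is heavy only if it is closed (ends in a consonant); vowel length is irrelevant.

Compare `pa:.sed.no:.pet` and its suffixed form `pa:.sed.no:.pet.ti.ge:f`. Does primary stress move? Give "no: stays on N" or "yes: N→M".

Base `pa:.sed.no:.pet` (4 syllables):
  Weights: 2 sed H, 3 no: L, 4 pet H.
  The penult (syllable 3, no:) is light, so stress falls on the antepenult (syllable 2, sed).
  → primary stress on syllable 2.
Suffixed `pa:.sed.no:.pet.ti.ge:f` (6 syllables):
  Weights: 4 pet H, 5 ti L, 6 ge:f H.
  The penult (syllable 5, ti) is light, so stress falls on the antepenult (syllable 4, pet).
  → primary stress on syllable 4.

yes: 2→4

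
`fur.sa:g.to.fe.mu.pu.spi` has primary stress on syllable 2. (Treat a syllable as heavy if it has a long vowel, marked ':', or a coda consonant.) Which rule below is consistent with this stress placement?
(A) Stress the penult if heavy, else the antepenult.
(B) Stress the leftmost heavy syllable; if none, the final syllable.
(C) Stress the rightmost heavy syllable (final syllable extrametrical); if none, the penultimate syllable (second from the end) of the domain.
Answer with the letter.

C

Rule A → syllable 5 (observed: 2).
Rule B → syllable 1 (observed: 2).
Rule C → syllable 2 ✓.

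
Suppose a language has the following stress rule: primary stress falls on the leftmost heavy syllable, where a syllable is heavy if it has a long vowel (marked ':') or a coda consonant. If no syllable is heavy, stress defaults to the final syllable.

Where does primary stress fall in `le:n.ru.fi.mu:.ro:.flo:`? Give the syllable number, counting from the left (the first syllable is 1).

1

Weights: 1 le:n H, 2 ru L, 3 fi L, 4 mu: H, 5 ro: H, 6 flo: H.
Heavy syllables in the domain: 1, 4, 5, 6. The leftmost is syllable 1 (le:n).
Primary stress: syllable 1 → ˈle:n.ru.fi.mu:.ro:.flo:.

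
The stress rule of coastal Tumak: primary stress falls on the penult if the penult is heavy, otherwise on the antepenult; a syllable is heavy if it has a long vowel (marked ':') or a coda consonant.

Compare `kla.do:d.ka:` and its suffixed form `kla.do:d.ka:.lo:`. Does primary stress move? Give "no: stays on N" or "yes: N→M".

Base `kla.do:d.ka:` (3 syllables):
  Weights: 1 kla L, 2 do:d H, 3 ka: H.
  The penult (syllable 2, do:d) is heavy, so it takes stress.
  → primary stress on syllable 2.
Suffixed `kla.do:d.ka:.lo:` (4 syllables):
  Weights: 2 do:d H, 3 ka: H, 4 lo: H.
  The penult (syllable 3, ka:) is heavy, so it takes stress.
  → primary stress on syllable 3.

yes: 2→3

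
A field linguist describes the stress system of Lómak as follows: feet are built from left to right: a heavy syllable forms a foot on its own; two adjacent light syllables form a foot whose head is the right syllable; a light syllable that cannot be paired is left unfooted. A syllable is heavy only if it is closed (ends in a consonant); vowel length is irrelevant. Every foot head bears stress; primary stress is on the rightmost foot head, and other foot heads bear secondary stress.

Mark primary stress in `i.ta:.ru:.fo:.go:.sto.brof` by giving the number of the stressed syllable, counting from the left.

Weights: 1 i L, 2 ta: L, 3 ru: L, 4 fo: L, 5 go: L, 6 sto L, 7 brof H.
Parse left to right (heavy = foot alone; LL = one foot; stranded L unfooted): (i.ˈta:) (ru:.ˈfo:) (go:.ˈsto) (ˈbrof).
Foot heads: 2, 4, 6, 7.
Primary stress on the rightmost head = syllable 7.
Primary stress: syllable 7 → i.ta:.ru:.fo:.go:.sto.ˈbrof.

7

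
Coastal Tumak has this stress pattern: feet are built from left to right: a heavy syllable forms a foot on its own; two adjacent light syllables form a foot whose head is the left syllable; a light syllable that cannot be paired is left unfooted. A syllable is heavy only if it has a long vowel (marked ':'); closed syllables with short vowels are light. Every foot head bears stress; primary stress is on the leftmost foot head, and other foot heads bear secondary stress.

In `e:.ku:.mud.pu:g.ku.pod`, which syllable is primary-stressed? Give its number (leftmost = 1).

Weights: 1 e: H, 2 ku: H, 3 mud L, 4 pu:g H, 5 ku L, 6 pod L.
Parse left to right (heavy = foot alone; LL = one foot; stranded L unfooted): (ˈe:) (ˈku:) mud (ˈpu:g) (ˈku.pod).
Foot heads: 1, 2, 4, 5.
Primary stress on the leftmost head = syllable 1.
Primary stress: syllable 1 → ˈe:.ku:.mud.pu:g.ku.pod.

1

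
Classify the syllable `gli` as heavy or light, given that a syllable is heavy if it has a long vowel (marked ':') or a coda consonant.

light

`gli`: short vowel, open (no coda). Short vowel, open → light.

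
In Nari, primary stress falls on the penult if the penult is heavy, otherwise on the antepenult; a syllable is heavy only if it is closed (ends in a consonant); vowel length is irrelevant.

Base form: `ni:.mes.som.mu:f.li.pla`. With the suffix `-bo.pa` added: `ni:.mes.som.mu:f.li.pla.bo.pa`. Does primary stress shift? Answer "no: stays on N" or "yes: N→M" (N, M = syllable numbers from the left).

yes: 4→6

Base `ni:.mes.som.mu:f.li.pla` (6 syllables):
  Weights: 4 mu:f H, 5 li L, 6 pla L.
  The penult (syllable 5, li) is light, so stress falls on the antepenult (syllable 4, mu:f).
  → primary stress on syllable 4.
Suffixed `ni:.mes.som.mu:f.li.pla.bo.pa` (8 syllables):
  Weights: 6 pla L, 7 bo L, 8 pa L.
  The penult (syllable 7, bo) is light, so stress falls on the antepenult (syllable 6, pla).
  → primary stress on syllable 6.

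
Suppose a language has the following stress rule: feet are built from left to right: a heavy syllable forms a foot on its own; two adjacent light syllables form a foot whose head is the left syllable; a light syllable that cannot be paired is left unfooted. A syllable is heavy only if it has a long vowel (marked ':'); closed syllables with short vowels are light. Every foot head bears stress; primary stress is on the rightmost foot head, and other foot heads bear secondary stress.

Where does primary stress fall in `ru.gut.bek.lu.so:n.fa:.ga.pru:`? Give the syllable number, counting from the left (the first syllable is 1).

8

Weights: 1 ru L, 2 gut L, 3 bek L, 4 lu L, 5 so:n H, 6 fa: H, 7 ga L, 8 pru: H.
Parse left to right (heavy = foot alone; LL = one foot; stranded L unfooted): (ˈru.gut) (ˈbek.lu) (ˈso:n) (ˈfa:) ga (ˈpru:).
Foot heads: 1, 3, 5, 6, 8.
Primary stress on the rightmost head = syllable 8.
Primary stress: syllable 8 → ru.gut.bek.lu.so:n.fa:.ga.ˈpru:.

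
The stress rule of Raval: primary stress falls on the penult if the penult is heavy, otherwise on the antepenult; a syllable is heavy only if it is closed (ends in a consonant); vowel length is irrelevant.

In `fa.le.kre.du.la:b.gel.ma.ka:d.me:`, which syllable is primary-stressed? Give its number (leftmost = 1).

Weights: 7 ma L, 8 ka:d H, 9 me: L.
The penult (syllable 8, ka:d) is heavy, so it takes stress.
Primary stress: syllable 8 → fa.le.kre.du.la:b.gel.ma.ˈka:d.me:.

8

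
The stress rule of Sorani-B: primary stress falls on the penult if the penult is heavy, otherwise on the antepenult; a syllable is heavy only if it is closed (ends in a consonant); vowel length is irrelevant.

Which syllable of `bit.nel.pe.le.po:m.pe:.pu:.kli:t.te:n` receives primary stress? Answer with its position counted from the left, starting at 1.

8

Weights: 7 pu: L, 8 kli:t H, 9 te:n H.
The penult (syllable 8, kli:t) is heavy, so it takes stress.
Primary stress: syllable 8 → bit.nel.pe.le.po:m.pe:.pu:.ˈkli:t.te:n.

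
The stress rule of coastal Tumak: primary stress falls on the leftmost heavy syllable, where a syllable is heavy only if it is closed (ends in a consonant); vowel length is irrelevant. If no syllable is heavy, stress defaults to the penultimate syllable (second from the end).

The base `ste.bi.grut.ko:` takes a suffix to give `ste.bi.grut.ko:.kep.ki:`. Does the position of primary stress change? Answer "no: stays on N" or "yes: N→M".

no: stays on 3

Base `ste.bi.grut.ko:` (4 syllables):
  Weights: 1 ste L, 2 bi L, 3 grut H, 4 ko: L.
  Heavy syllables in the domain: 3. The leftmost is syllable 3 (grut).
  → primary stress on syllable 3.
Suffixed `ste.bi.grut.ko:.kep.ki:` (6 syllables):
  Weights: 1 ste L, 2 bi L, 3 grut H, 4 ko: L, 5 kep H, 6 ki: L.
  Heavy syllables in the domain: 3, 5. The leftmost is syllable 3 (grut).
  → primary stress on syllable 3.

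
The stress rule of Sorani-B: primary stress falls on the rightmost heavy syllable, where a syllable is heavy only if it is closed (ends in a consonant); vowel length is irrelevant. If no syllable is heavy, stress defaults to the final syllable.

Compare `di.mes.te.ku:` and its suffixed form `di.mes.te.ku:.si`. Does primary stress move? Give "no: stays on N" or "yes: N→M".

no: stays on 2

Base `di.mes.te.ku:` (4 syllables):
  Weights: 1 di L, 2 mes H, 3 te L, 4 ku: L.
  Heavy syllables in the domain: 2. The rightmost is syllable 2 (mes).
  → primary stress on syllable 2.
Suffixed `di.mes.te.ku:.si` (5 syllables):
  Weights: 1 di L, 2 mes H, 3 te L, 4 ku: L, 5 si L.
  Heavy syllables in the domain: 2. The rightmost is syllable 2 (mes).
  → primary stress on syllable 2.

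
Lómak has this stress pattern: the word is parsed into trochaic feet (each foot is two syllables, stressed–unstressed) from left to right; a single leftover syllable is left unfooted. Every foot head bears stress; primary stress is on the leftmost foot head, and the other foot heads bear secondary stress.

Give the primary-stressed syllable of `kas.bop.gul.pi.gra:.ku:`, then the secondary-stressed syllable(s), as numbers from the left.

Parse left to right into trochaic (ˈσσ) feet: (ˈkas.bop) (ˈgul.pi) (ˈgra:.ku:).
Foot heads (stressed positions): 1, 3, 5.
End Rule Leftmost: primary stress on the leftmost head = syllable 1.
Secondary stress on 3, 5: ˈkas.bop.ˌgul.pi.ˌgra:.ku:.

primary 1, secondary 3, 5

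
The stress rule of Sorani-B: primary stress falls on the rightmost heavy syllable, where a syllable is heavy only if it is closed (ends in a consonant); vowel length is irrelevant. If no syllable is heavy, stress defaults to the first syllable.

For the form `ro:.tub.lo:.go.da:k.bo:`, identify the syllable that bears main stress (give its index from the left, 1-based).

Weights: 1 ro: L, 2 tub H, 3 lo: L, 4 go L, 5 da:k H, 6 bo: L.
Heavy syllables in the domain: 2, 5. The rightmost is syllable 5 (da:k).
Primary stress: syllable 5 → ro:.tub.lo:.go.ˈda:k.bo:.

5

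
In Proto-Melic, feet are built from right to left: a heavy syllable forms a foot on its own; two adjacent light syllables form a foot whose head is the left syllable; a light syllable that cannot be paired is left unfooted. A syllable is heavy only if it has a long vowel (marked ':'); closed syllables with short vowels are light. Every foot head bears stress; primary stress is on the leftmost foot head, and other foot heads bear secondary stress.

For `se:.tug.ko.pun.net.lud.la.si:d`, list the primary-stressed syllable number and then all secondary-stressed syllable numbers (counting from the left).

Weights: 1 se: H, 2 tug L, 3 ko L, 4 pun L, 5 net L, 6 lud L, 7 la L, 8 si:d H.
Parse right to left (heavy = foot alone; LL = one foot; stranded L unfooted): (ˈse:) (ˈtug.ko) (ˈpun.net) (ˈlud.la) (ˈsi:d).
Foot heads: 1, 2, 4, 6, 8.
Primary stress on the leftmost head = syllable 1.
Secondary stress on 2, 4, 6, 8: ˈse:.ˌtug.ko.ˌpun.net.ˌlud.la.ˌsi:d.

primary 1, secondary 2, 4, 6, 8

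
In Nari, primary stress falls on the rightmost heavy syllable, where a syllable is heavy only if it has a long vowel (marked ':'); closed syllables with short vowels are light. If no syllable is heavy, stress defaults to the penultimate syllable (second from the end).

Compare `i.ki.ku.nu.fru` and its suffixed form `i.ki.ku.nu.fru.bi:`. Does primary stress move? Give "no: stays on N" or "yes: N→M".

yes: 4→6

Base `i.ki.ku.nu.fru` (5 syllables):
  Weights: 1 i L, 2 ki L, 3 ku L, 4 nu L, 5 fru L.
  No heavy syllable in the domain; default to the penultimate syllable (second from the end) = syllable 4.
  → primary stress on syllable 4.
Suffixed `i.ki.ku.nu.fru.bi:` (6 syllables):
  Weights: 1 i L, 2 ki L, 3 ku L, 4 nu L, 5 fru L, 6 bi: H.
  Heavy syllables in the domain: 6. The rightmost is syllable 6 (bi:).
  → primary stress on syllable 6.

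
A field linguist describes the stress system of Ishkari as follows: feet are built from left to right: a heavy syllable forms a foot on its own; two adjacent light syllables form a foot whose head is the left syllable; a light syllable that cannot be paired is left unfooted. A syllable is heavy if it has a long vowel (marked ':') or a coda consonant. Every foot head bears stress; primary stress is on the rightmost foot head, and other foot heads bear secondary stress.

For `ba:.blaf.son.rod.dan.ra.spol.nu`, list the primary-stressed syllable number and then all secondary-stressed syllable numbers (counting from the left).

Weights: 1 ba: H, 2 blaf H, 3 son H, 4 rod H, 5 dan H, 6 ra L, 7 spol H, 8 nu L.
Parse left to right (heavy = foot alone; LL = one foot; stranded L unfooted): (ˈba:) (ˈblaf) (ˈson) (ˈrod) (ˈdan) ra (ˈspol) nu.
Foot heads: 1, 2, 3, 4, 5, 7.
Primary stress on the rightmost head = syllable 7.
Secondary stress on 1, 2, 3, 4, 5: ˌba:.ˌblaf.ˌson.ˌrod.ˌdan.ra.ˈspol.nu.

primary 7, secondary 1, 2, 3, 4, 5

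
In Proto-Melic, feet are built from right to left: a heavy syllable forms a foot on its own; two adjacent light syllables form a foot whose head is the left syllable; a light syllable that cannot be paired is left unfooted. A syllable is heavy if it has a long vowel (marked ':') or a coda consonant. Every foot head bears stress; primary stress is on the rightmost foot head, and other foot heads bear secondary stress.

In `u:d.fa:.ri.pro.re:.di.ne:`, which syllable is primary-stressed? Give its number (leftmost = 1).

Weights: 1 u:d H, 2 fa: H, 3 ri L, 4 pro L, 5 re: H, 6 di L, 7 ne: H.
Parse right to left (heavy = foot alone; LL = one foot; stranded L unfooted): (ˈu:d) (ˈfa:) (ˈri.pro) (ˈre:) di (ˈne:).
Foot heads: 1, 2, 3, 5, 7.
Primary stress on the rightmost head = syllable 7.
Primary stress: syllable 7 → u:d.fa:.ri.pro.re:.di.ˈne:.

7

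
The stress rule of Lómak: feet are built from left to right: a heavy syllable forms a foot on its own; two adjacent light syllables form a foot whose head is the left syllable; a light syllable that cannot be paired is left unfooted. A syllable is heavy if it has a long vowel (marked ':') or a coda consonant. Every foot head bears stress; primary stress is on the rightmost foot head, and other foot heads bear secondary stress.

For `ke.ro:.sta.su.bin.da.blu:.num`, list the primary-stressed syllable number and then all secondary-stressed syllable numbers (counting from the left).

primary 8, secondary 2, 3, 5, 7

Weights: 1 ke L, 2 ro: H, 3 sta L, 4 su L, 5 bin H, 6 da L, 7 blu: H, 8 num H.
Parse left to right (heavy = foot alone; LL = one foot; stranded L unfooted): ke (ˈro:) (ˈsta.su) (ˈbin) da (ˈblu:) (ˈnum).
Foot heads: 2, 3, 5, 7, 8.
Primary stress on the rightmost head = syllable 8.
Secondary stress on 2, 3, 5, 7: ke.ˌro:.ˌsta.su.ˌbin.da.ˌblu:.ˈnum.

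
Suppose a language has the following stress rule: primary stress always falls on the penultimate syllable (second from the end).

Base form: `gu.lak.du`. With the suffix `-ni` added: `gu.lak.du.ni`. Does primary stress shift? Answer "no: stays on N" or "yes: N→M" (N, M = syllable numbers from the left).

yes: 2→3

Base `gu.lak.du` (3 syllables):
  The word has 3 syllables; the penultimate syllable (second from the end) is syllable 2 (lak).
  → primary stress on syllable 2.
Suffixed `gu.lak.du.ni` (4 syllables):
  The word has 4 syllables; the penultimate syllable (second from the end) is syllable 3 (du).
  → primary stress on syllable 3.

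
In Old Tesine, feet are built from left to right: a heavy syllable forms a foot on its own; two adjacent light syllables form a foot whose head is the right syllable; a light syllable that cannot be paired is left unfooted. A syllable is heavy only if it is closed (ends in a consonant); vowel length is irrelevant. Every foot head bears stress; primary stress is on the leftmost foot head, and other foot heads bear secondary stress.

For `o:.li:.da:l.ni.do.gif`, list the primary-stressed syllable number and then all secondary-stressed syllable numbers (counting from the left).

primary 2, secondary 3, 5, 6

Weights: 1 o: L, 2 li: L, 3 da:l H, 4 ni L, 5 do L, 6 gif H.
Parse left to right (heavy = foot alone; LL = one foot; stranded L unfooted): (o:.ˈli:) (ˈda:l) (ni.ˈdo) (ˈgif).
Foot heads: 2, 3, 5, 6.
Primary stress on the leftmost head = syllable 2.
Secondary stress on 3, 5, 6: o:.ˈli:.ˌda:l.ni.ˌdo.ˌgif.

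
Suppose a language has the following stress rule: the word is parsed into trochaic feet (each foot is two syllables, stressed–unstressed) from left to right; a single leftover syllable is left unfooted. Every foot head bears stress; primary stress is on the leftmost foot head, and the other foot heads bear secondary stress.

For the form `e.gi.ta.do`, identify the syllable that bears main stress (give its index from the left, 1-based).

Parse left to right into trochaic (ˈσσ) feet: (ˈe.gi) (ˈta.do).
Foot heads (stressed positions): 1, 3.
End Rule Leftmost: primary stress on the leftmost head = syllable 1.
Primary stress: syllable 1 → ˈe.gi.ta.do.

1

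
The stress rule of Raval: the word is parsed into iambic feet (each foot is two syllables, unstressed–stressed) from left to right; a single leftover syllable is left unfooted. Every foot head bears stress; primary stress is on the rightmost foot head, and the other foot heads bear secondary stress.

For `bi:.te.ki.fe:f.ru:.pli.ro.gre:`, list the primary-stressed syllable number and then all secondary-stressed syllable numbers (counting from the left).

primary 8, secondary 2, 4, 6

Parse left to right into iambic (σˈσ) feet: (bi:.ˈte) (ki.ˈfe:f) (ru:.ˈpli) (ro.ˈgre:).
Foot heads (stressed positions): 2, 4, 6, 8.
End Rule Rightmost: primary stress on the rightmost head = syllable 8.
Secondary stress on 2, 4, 6: bi:.ˌte.ki.ˌfe:f.ru:.ˌpli.ro.ˈgre:.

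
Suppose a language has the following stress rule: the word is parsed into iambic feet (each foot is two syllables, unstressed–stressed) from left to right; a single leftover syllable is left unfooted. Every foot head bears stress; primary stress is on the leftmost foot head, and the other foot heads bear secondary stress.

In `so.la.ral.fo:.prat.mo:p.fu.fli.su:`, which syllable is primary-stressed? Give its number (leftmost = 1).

2

Parse left to right into iambic (σˈσ) feet: (so.ˈla) (ral.ˈfo:) (prat.ˈmo:p) (fu.ˈfli) su:. Syllable 9 is left unfooted.
Foot heads (stressed positions): 2, 4, 6, 8.
End Rule Leftmost: primary stress on the leftmost head = syllable 2.
Primary stress: syllable 2 → so.ˈla.ral.fo:.prat.mo:p.fu.fli.su:.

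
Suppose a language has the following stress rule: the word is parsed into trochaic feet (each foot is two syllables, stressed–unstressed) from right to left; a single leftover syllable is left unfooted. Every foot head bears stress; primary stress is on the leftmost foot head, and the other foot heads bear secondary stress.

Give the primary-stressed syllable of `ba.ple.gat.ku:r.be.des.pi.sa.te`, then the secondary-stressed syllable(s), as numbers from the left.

Parse right to left into trochaic (ˈσσ) feet: ba (ˈple.gat) (ˈku:r.be) (ˈdes.pi) (ˈsa.te). Syllable 1 is left unfooted.
Foot heads (stressed positions): 2, 4, 6, 8.
End Rule Leftmost: primary stress on the leftmost head = syllable 2.
Secondary stress on 4, 6, 8: ba.ˈple.gat.ˌku:r.be.ˌdes.pi.ˌsa.te.

primary 2, secondary 4, 6, 8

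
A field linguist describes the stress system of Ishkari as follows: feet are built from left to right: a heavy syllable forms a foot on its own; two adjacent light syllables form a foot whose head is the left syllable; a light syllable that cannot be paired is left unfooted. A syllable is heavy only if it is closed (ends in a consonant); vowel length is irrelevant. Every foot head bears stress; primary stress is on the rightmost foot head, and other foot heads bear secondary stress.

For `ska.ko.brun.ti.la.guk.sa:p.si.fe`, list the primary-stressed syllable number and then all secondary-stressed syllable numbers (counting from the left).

Weights: 1 ska L, 2 ko L, 3 brun H, 4 ti L, 5 la L, 6 guk H, 7 sa:p H, 8 si L, 9 fe L.
Parse left to right (heavy = foot alone; LL = one foot; stranded L unfooted): (ˈska.ko) (ˈbrun) (ˈti.la) (ˈguk) (ˈsa:p) (ˈsi.fe).
Foot heads: 1, 3, 4, 6, 7, 8.
Primary stress on the rightmost head = syllable 8.
Secondary stress on 1, 3, 4, 6, 7: ˌska.ko.ˌbrun.ˌti.la.ˌguk.ˌsa:p.ˈsi.fe.

primary 8, secondary 1, 3, 4, 6, 7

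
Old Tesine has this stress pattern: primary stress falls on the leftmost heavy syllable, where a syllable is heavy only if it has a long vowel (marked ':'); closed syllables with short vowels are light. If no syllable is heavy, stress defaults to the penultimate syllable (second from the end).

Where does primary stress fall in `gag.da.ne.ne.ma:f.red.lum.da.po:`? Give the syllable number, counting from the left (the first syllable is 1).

Weights: 1 gag L, 2 da L, 3 ne L, 4 ne L, 5 ma:f H, 6 red L, 7 lum L, 8 da L, 9 po: H.
Heavy syllables in the domain: 5, 9. The leftmost is syllable 5 (ma:f).
Primary stress: syllable 5 → gag.da.ne.ne.ˈma:f.red.lum.da.po:.

5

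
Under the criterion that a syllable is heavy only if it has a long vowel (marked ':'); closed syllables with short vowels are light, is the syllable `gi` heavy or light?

`gi`: short vowel, open (no coda). Short vowel → light.

light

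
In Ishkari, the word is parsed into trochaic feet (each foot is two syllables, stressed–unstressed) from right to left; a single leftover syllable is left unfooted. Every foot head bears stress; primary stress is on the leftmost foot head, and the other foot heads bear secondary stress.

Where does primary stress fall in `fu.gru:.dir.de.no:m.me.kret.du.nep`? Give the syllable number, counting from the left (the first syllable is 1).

Parse right to left into trochaic (ˈσσ) feet: fu (ˈgru:.dir) (ˈde.no:m) (ˈme.kret) (ˈdu.nep). Syllable 1 is left unfooted.
Foot heads (stressed positions): 2, 4, 6, 8.
End Rule Leftmost: primary stress on the leftmost head = syllable 2.
Primary stress: syllable 2 → fu.ˈgru:.dir.de.no:m.me.kret.du.nep.

2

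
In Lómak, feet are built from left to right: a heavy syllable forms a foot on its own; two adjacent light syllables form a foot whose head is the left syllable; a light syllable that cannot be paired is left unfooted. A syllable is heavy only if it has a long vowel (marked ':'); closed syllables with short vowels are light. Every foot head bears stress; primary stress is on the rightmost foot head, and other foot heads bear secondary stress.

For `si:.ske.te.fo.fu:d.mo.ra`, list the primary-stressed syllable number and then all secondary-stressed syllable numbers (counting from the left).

Weights: 1 si: H, 2 ske L, 3 te L, 4 fo L, 5 fu:d H, 6 mo L, 7 ra L.
Parse left to right (heavy = foot alone; LL = one foot; stranded L unfooted): (ˈsi:) (ˈske.te) fo (ˈfu:d) (ˈmo.ra).
Foot heads: 1, 2, 5, 6.
Primary stress on the rightmost head = syllable 6.
Secondary stress on 1, 2, 5: ˌsi:.ˌske.te.fo.ˌfu:d.ˈmo.ra.

primary 6, secondary 1, 2, 5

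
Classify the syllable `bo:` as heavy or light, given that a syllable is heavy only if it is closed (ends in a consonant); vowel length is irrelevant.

light

`bo:`: long vowel, open (no coda). Open (no coda) → light.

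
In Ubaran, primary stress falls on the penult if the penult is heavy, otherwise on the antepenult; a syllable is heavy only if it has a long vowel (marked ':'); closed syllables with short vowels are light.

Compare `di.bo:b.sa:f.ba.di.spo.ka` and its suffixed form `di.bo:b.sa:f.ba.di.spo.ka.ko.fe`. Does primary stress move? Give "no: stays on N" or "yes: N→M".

Base `di.bo:b.sa:f.ba.di.spo.ka` (7 syllables):
  Weights: 5 di L, 6 spo L, 7 ka L.
  The penult (syllable 6, spo) is light, so stress falls on the antepenult (syllable 5, di).
  → primary stress on syllable 5.
Suffixed `di.bo:b.sa:f.ba.di.spo.ka.ko.fe` (9 syllables):
  Weights: 7 ka L, 8 ko L, 9 fe L.
  The penult (syllable 8, ko) is light, so stress falls on the antepenult (syllable 7, ka).
  → primary stress on syllable 7.

yes: 5→7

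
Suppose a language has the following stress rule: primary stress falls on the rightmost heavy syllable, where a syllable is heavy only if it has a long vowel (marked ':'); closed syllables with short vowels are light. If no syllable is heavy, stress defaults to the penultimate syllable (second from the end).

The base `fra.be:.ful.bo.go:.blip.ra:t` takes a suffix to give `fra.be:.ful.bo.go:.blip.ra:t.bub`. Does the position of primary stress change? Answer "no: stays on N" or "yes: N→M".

Base `fra.be:.ful.bo.go:.blip.ra:t` (7 syllables):
  Weights: 1 fra L, 2 be: H, 3 ful L, 4 bo L, 5 go: H, 6 blip L, 7 ra:t H.
  Heavy syllables in the domain: 2, 5, 7. The rightmost is syllable 7 (ra:t).
  → primary stress on syllable 7.
Suffixed `fra.be:.ful.bo.go:.blip.ra:t.bub` (8 syllables):
  Weights: 1 fra L, 2 be: H, 3 ful L, 4 bo L, 5 go: H, 6 blip L, 7 ra:t H, 8 bub L.
  Heavy syllables in the domain: 2, 5, 7. The rightmost is syllable 7 (ra:t).
  → primary stress on syllable 7.

no: stays on 7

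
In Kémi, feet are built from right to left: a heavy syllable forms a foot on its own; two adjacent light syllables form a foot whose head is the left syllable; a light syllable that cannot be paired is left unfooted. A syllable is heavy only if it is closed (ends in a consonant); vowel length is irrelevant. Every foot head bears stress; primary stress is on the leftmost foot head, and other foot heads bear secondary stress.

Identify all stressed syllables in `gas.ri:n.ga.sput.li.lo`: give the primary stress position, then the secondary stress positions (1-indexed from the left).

primary 1, secondary 2, 4, 5

Weights: 1 gas H, 2 ri:n H, 3 ga L, 4 sput H, 5 li L, 6 lo L.
Parse right to left (heavy = foot alone; LL = one foot; stranded L unfooted): (ˈgas) (ˈri:n) ga (ˈsput) (ˈli.lo).
Foot heads: 1, 2, 4, 5.
Primary stress on the leftmost head = syllable 1.
Secondary stress on 2, 4, 5: ˈgas.ˌri:n.ga.ˌsput.ˌli.lo.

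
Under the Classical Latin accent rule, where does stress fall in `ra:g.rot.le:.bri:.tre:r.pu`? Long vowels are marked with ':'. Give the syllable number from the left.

Classical Latin: stress the penult if heavy (long vowel or closed), else the antepenult.
Weights: 4 bri: H, 5 tre:r H, 6 pu L.
The penult (syllable 5, tre:r) is heavy, so it takes stress.
Stress on syllable 5: ra:g.rot.le:.bri:.ˈtre:r.pu.

5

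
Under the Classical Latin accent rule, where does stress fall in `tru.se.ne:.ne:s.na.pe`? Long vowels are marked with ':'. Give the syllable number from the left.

Classical Latin: stress the penult if heavy (long vowel or closed), else the antepenult.
Weights: 4 ne:s H, 5 na L, 6 pe L.
The penult (syllable 5, na) is light, so stress falls on the antepenult (syllable 4, ne:s).
Stress on syllable 4: tru.se.ne:.ˈne:s.na.pe.

4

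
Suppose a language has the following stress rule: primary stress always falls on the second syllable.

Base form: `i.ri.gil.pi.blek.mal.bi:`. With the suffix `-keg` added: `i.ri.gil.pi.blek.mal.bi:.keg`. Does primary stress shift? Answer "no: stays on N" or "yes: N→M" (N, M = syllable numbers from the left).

no: stays on 2

Base `i.ri.gil.pi.blek.mal.bi:` (7 syllables):
  The word has 7 syllables; the second syllable is syllable 2 (ri).
  → primary stress on syllable 2.
Suffixed `i.ri.gil.pi.blek.mal.bi:.keg` (8 syllables):
  The word has 8 syllables; the second syllable is syllable 2 (ri).
  → primary stress on syllable 2.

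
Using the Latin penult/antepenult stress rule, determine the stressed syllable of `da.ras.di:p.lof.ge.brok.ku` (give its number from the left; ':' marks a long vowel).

Classical Latin: stress the penult if heavy (long vowel or closed), else the antepenult.
Weights: 5 ge L, 6 brok H, 7 ku L.
The penult (syllable 6, brok) is heavy, so it takes stress.
Stress on syllable 6: da.ras.di:p.lof.ge.ˈbrok.ku.

6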